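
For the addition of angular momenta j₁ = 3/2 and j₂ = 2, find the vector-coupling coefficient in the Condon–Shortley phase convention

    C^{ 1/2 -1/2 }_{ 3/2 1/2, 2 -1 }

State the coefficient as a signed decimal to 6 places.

j₁+j₂−J=3  J+j₁−j₂=0  J−j₁+j₂=1  j₁+j₂+J+1=5
(j₁±m₁, j₂±m₂, J±M) = (2,1,1,3,0,1)
P² = 6/5
sum k=1..1:
  [1] −1/2 = -1/2
S = -1/2
C² = P²·S² = 3/10 ; C = -0.547723

-0.547723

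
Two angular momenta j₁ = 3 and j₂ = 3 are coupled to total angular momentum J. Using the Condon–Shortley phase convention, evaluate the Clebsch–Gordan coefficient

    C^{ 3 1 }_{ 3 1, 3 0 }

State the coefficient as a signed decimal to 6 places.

j₁+j₂−J=3  J+j₁−j₂=3  J−j₁+j₂=3  j₁+j₂+J+1=10
(j₁±m₁, j₂±m₂, J±M) = (4,2,3,3,4,2)
P² = 864/25
sum k=0..2:
  [0] +1/72 = 1/72
  [1] −1/8 = -1/8
  [2] +1/24 = 1/24
S = -5/72
C² = P²·S² = 1/6 ; C = -0.408248

−√(1/6) = -0.408248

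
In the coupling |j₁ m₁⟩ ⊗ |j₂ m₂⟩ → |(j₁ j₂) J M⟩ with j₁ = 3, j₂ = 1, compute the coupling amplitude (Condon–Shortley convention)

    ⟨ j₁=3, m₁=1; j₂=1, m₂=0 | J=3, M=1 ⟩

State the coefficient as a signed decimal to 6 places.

+0.288675

√[7·1!5!1!/8! · 4!2!1!1!4!2!] = √(48)
  +(−1)^0/∏(0,1,2,1,3,0)! = 1/12  (running 1/12)
  +(−1)^1/∏(1,0,1,0,4,1)! = -1/24  (running 1/24)
⟨..|..⟩ = √(48)·(1/24) = +0.288675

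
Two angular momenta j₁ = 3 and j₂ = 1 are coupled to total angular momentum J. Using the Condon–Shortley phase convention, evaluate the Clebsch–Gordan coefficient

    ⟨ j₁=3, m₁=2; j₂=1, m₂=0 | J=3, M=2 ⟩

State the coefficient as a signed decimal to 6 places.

+√(1/3) ≈ +0.577350

j₁+j₂−J=1  J+j₁−j₂=5  J−j₁+j₂=1  j₁+j₂+J+1=8
(j₁±m₁, j₂±m₂, J±M) = (5,1,1,1,5,1)
P² = 300
sum k=0..1:
  [0] +1/24 = 1/24
  [1] −1/120 = -1/120
S = 1/30
C² = P²·S² = 1/3 ; C = +0.577350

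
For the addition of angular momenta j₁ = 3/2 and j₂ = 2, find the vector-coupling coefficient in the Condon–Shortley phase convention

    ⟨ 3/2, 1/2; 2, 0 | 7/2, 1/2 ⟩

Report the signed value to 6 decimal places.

j₁+j₂−J=0  J+j₁−j₂=3  J−j₁+j₂=4  j₁+j₂+J+1=8
(j₁±m₁, j₂±m₂, J±M) = (2,1,2,2,4,3)
P² = 1152/35
sum k=0..0:
  [0] +1/8 = 1/8
S = 1/8
C² = P²·S² = 18/35 ; C = +0.717137

+0.717137  (= +√(18/35))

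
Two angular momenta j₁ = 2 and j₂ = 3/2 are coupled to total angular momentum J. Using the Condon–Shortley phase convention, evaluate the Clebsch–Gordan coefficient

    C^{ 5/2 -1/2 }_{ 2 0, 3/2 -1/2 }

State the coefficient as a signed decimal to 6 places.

+0.292770  (= +√(3/35))

j₁+j₂−J=1  J+j₁−j₂=3  J−j₁+j₂=2  j₁+j₂+J+1=7
(j₁±m₁, j₂±m₂, J±M) = (2,2,1,2,2,3)
P² = 48/35
sum k=0..1:
  [0] +1/2 = 1/2
  [1] −1/4 = -1/4
S = 1/4
C² = P²·S² = 3/35 ; C = +0.292770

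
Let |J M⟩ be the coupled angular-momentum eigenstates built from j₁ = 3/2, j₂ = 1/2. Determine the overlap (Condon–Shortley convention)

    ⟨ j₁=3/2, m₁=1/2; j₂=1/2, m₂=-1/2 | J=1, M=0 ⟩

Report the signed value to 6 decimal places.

+0.707107

j₁+j₂−J=1  J+j₁−j₂=2  J−j₁+j₂=0  j₁+j₂+J+1=4
(j₁±m₁, j₂±m₂, J±M) = (2,1,0,1,1,1)
P² = 1/2
sum k=0..0:
  [0] +1/1 = 1
S = 1
C² = P²·S² = 1/2 ; C = +0.707107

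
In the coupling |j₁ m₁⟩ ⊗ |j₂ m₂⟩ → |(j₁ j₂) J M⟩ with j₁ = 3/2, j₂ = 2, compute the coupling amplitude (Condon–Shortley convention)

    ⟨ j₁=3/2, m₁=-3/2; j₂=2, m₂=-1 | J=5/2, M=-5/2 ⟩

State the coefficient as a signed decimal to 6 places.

−√(3/7) ≈ -0.654654

√[6·1!2!3!/7! · 0!3!1!3!0!5!] = √(432/7)
  +(−1)^1/∏(1,0,2,0,0,3)! = -1/12  (running -1/12)
⟨..|..⟩ = √(432/7)·(-1/12) = -0.654654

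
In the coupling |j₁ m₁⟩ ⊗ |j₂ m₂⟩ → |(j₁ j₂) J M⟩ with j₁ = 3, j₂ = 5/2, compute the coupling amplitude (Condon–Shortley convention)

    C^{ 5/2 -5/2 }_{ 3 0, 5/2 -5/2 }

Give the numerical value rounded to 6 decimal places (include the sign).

+√(5/42) = +0.345033

√[6·3!3!2!/9! · 3!3!0!5!0!5!] = √(4320/7)
  +(−1)^0/∏(0,3,3,0,0,2)! = 1/72  (running 1/72)
⟨..|..⟩ = √(4320/7)·(1/72) = +0.345033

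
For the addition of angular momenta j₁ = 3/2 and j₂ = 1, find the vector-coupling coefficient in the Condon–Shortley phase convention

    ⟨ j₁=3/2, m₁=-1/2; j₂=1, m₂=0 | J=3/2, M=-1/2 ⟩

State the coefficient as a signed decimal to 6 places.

−√(1/15) ≈ -0.258199

√[4·1!2!1!/5! · 1!2!1!1!1!2!] = √(4/15)
  +(−1)^0/∏(0,1,2,1,0,0)! = 1/2  (running 1/2)
  +(−1)^1/∏(1,0,1,0,1,1)! = -1  (running -1/2)
⟨..|..⟩ = √(4/15)·(-1/2) = -0.258199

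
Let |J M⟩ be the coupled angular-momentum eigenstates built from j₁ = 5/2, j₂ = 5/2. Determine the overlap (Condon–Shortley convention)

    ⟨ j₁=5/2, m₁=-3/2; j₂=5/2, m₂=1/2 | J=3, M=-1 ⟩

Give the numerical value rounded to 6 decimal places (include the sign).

+0.182574  (= +√(1/30))

j₁+j₂−J=2  J+j₁−j₂=3  J−j₁+j₂=3  j₁+j₂+J+1=9
(j₁±m₁, j₂±m₂, J±M) = (1,4,3,2,2,4)
P² = 96/5
sum k=1..2:
  [1] −1/12 = -1/12
  [2] +1/8 = 1/8
S = 1/24
C² = P²·S² = 1/30 ; C = +0.182574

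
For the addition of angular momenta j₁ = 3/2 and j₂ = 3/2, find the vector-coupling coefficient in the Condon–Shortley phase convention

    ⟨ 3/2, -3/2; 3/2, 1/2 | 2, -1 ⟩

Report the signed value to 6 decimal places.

j₁+j₂−J=1  J+j₁−j₂=2  J−j₁+j₂=2  j₁+j₂+J+1=6
(j₁±m₁, j₂±m₂, J±M) = (0,3,2,1,1,3)
P² = 2
sum k=1..1:
  [1] −1/2 = -1/2
S = -1/2
C² = P²·S² = 1/2 ; C = -0.707107

−√(1/2) ≈ -0.707107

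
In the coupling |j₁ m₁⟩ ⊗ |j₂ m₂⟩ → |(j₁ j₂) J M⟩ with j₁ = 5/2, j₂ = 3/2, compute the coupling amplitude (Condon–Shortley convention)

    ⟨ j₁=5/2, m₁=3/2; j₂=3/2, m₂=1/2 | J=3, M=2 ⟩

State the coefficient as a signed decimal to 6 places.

+0.288675  (= +√(1/12))

√[7·1!4!2!/8! · 4!1!2!1!5!1!] = √(48)
  +(−1)^0/∏(0,1,1,2,3,0)! = 1/12  (running 1/12)
  +(−1)^1/∏(1,0,0,1,4,1)! = -1/24  (running 1/24)
⟨..|..⟩ = √(48)·(1/24) = +0.288675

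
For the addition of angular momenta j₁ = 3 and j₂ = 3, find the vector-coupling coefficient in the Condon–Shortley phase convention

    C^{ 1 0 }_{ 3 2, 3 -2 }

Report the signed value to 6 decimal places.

−√(1/7) ≈ -0.377964

√[3·5!1!1!/8! · 5!1!1!5!1!1!] = √(900/7)
  +(−1)^0/∏(0,5,1,1,0,0)! = 1/120  (running 1/120)
  +(−1)^1/∏(1,4,0,0,1,1)! = -1/24  (running -1/30)
⟨..|..⟩ = √(900/7)·(-1/30) = -0.377964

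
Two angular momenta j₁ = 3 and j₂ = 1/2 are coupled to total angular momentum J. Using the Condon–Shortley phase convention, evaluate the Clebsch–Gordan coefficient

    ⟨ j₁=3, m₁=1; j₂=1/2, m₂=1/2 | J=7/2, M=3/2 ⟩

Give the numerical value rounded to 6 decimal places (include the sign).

+√(5/7) = +0.845154

j₁+j₂−J=0  J+j₁−j₂=6  J−j₁+j₂=1  j₁+j₂+J+1=8
(j₁±m₁, j₂±m₂, J±M) = (4,2,1,0,5,2)
P² = 11520/7
sum k=0..0:
  [0] +1/48 = 1/48
S = 1/48
C² = P²·S² = 5/7 ; C = +0.845154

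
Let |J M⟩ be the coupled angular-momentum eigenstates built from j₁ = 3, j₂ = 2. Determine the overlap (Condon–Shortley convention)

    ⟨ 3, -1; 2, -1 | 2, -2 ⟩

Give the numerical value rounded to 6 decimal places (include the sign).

−√(3/14) = -0.462910

j₁+j₂−J=3  J+j₁−j₂=3  J−j₁+j₂=1  j₁+j₂+J+1=8
(j₁±m₁, j₂±m₂, J±M) = (2,4,1,3,0,4)
P² = 216/7
sum k=1..1:
  [1] −1/12 = -1/12
S = -1/12
C² = P²·S² = 3/14 ; C = -0.462910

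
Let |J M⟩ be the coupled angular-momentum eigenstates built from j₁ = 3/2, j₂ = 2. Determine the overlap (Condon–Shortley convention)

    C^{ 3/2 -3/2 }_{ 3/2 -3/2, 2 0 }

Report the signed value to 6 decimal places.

+0.447214

triangle: 2!·1!·2!/6! = 4/720
(j±m)!: 0!·3!·2!·2!·0!·3! = 144
prefactor² = (2J+1)·Δ·N² = 16/5
  k=2: +1/(2!·0!·1!·0!·0!·2!) = 1/4
Σ = 1/4  ⇒  CG² = 16/5·1/4² = 1/5
CG = +√(1/5) = +0.447214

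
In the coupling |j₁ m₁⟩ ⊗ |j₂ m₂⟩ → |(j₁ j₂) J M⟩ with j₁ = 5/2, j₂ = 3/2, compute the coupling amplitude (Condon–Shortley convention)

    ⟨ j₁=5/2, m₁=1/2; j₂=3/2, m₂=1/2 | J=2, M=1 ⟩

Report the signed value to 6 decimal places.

-0.545545

triangle: 2!*3!*1!/7! = 12/5040
(j±m)!: 3!*2!*2!*1!*3!*1! = 144
prefactor² = (2J+1)*Δ*N² = 12/7
  k=1: −1/(1!*1!*1!*1!*2!*0!) = -1/2
  k=2: +1/(2!*0!*0!*0!*3!*1!) = 1/12
Σ = -5/12  ⇒  CG² = 12/7*(-5/12)² = 25/84
CG = −√(25/84) = -0.545545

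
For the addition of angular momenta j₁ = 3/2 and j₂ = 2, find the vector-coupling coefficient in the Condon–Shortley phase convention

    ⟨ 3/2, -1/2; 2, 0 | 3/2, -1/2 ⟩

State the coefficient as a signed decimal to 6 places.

j₁+j₂−J=2  J+j₁−j₂=1  J−j₁+j₂=2  j₁+j₂+J+1=6
(j₁±m₁, j₂±m₂, J±M) = (1,2,2,2,1,2)
P² = 16/45
sum k=1..2:
  [1] −1/1 = -1
  [2] +1/4 = 1/4
S = -3/4
C² = P²·S² = 1/5 ; C = -0.447214

-0.447214  (= −√(1/5))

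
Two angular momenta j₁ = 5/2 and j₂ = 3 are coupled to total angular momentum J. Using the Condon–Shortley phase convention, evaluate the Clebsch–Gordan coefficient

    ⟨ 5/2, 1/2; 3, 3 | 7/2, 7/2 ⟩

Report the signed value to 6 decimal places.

+√(1/3) ≈ +0.577350

√[8·2!3!4!/10! · 3!2!6!0!7!0!] = √(27648)
  +(−1)^2/∏(2,0,0,4,3,0)! = 1/288  (running 1/288)
⟨..|..⟩ = √(27648)·(1/288) = +0.577350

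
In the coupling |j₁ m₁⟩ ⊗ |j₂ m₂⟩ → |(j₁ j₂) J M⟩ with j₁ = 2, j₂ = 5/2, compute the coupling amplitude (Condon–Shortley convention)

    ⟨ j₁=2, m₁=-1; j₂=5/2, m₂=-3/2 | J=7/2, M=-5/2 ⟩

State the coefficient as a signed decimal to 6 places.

+0.125988  (= +√(1/63))

√[8·1!3!4!/9! · 1!3!1!4!1!6!] = √(2304/7)
  +(−1)^0/∏(0,1,3,1,0,3)! = 1/36  (running 1/36)
  +(−1)^1/∏(1,0,2,0,1,4)! = -1/48  (running 1/144)
⟨..|..⟩ = √(2304/7)·(1/144) = +0.125988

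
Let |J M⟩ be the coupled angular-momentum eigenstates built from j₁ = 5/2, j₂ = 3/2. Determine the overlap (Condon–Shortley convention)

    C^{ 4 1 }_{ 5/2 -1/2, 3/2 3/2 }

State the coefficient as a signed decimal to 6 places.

+0.422577  (= +√(5/28))

j₁+j₂−J=0  J+j₁−j₂=5  J−j₁+j₂=3  j₁+j₂+J+1=9
(j₁±m₁, j₂±m₂, J±M) = (2,3,3,0,5,3)
P² = 6480/7
sum k=0..0:
  [0] +1/72 = 1/72
S = 1/72
C² = P²·S² = 5/28 ; C = +0.422577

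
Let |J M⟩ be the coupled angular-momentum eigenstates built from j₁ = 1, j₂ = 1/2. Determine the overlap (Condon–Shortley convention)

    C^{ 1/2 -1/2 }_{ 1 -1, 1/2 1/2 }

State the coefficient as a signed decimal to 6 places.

√[2·1!1!0!/3! · 0!2!1!0!0!1!] = √(2/3)
  +(−1)^1/∏(1,0,1,0,0,0)! = -1  (running -1)
⟨..|..⟩ = √(2/3)·(-1) = -0.816497

−√(2/3) = -0.816497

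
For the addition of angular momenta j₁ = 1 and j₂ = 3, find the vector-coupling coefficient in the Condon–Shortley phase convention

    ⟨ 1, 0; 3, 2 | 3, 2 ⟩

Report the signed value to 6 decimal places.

triangle: 1!×1!×5!/8! = 120/40320
(j±m)!: 1!×1!×5!×1!×5!×1! = 14400
prefactor² = (2J+1)×Δ×N² = 300
  k=0: +1/(0!×1!×1!×5!×0!×0!) = 1/120
  k=1: −1/(1!×0!×0!×4!×1!×1!) = -1/24
Σ = -1/30  ⇒  CG² = 300×(-1/30)² = 1/3
CG = −√(1/3) = -0.577350

-0.577350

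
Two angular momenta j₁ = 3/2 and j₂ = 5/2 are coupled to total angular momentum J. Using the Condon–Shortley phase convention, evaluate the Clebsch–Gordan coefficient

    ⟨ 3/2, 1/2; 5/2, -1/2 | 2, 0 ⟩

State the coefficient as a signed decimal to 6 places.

√[5·2!1!3!/7! · 2!1!2!3!2!2!] = √(8/7)
  +(−1)^0/∏(0,2,1,2,0,1)! = 1/4  (running 1/4)
  +(−1)^1/∏(1,1,0,1,1,2)! = -1/2  (running -1/4)
⟨..|..⟩ = √(8/7)·(-1/4) = -0.267261

-0.267261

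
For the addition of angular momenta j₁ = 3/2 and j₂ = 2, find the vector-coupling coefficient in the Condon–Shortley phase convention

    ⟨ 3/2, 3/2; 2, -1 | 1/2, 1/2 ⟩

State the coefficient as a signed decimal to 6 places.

√[2·3!0!1!/5! · 3!0!1!3!1!0!] = √(18/5)
  +(−1)^0/∏(0,3,0,1,0,0)! = 1/6  (running 1/6)
⟨..|..⟩ = √(18/5)·(1/6) = +0.316228

+0.316228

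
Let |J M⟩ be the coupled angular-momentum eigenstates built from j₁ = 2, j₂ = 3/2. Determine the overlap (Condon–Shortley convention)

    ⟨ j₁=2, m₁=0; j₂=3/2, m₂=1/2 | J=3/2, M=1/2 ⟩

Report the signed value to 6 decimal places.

triangle: 2!*2!*1!/6! = 4/720
(j±m)!: 2!*2!*2!*1!*2!*1! = 16
prefactor² = (2J+1)*Δ*N² = 16/45
  k=1: −1/(1!*1!*1!*1!*1!*0!) = -1
  k=2: +1/(2!*0!*0!*0!*2!*1!) = 1/4
Σ = -3/4  ⇒  CG² = 16/45*(-3/4)² = 1/5
CG = −√(1/5) = -0.447214

−√(1/5) = -0.447214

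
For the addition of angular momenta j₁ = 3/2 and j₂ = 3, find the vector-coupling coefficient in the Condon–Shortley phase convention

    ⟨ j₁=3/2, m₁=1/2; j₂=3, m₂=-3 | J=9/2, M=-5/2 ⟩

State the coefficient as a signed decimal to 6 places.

+0.288675

j₁+j₂−J=0  J+j₁−j₂=3  J−j₁+j₂=6  j₁+j₂+J+1=10
(j₁±m₁, j₂±m₂, J±M) = (2,1,0,6,2,7)
P² = 172800
sum k=0..0:
  [0] +1/1440 = 1/1440
S = 1/1440
C² = P²·S² = 1/12 ; C = +0.288675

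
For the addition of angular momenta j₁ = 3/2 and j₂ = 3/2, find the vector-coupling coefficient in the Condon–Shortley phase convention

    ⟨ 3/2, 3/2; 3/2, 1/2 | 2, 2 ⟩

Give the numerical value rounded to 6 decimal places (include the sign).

triangle: 1!·2!·2!/6! = 4/720
(j±m)!: 3!·0!·2!·1!·4!·0! = 288
prefactor² = (2J+1)·Δ·N² = 8
  k=0: +1/(0!·1!·0!·2!·2!·0!) = 1/4
Σ = 1/4  ⇒  CG² = 8·1/4² = 1/2
CG = +√(1/2) = +0.707107

+√(1/2) = +0.707107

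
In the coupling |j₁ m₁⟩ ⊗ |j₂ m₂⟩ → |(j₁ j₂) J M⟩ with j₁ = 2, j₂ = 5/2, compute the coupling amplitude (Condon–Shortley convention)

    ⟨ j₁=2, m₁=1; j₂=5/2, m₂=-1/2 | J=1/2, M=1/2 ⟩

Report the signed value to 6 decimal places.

√[2·4!0!1!/6! · 3!1!2!3!1!0!] = √(24/5)
  +(−1)^1/∏(1,3,0,1,0,0)! = -1/6  (running -1/6)
⟨..|..⟩ = √(24/5)·(-1/6) = -0.365148

−√(2/15) ≈ -0.365148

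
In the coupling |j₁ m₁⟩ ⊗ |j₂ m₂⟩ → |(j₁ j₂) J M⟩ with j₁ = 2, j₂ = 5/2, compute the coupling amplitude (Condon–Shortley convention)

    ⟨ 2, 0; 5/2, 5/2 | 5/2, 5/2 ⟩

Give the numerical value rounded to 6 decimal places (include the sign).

j₁+j₂−J=2  J+j₁−j₂=2  J−j₁+j₂=3  j₁+j₂+J+1=8
(j₁±m₁, j₂±m₂, J±M) = (2,2,5,0,5,0)
P² = 1440/7
sum k=2..2:
  [2] +1/24 = 1/24
S = 1/24
C² = P²·S² = 5/14 ; C = +0.597614

+√(5/14) ≈ +0.597614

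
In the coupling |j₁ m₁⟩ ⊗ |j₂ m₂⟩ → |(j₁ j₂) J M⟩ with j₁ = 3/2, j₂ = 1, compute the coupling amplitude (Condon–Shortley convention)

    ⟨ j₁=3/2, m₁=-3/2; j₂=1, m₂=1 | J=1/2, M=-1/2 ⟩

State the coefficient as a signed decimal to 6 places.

+0.707107  (= +√(1/2))

triangle: 2!·1!·0!/4! = 2/24
(j±m)!: 0!·3!·2!·0!·0!·1! = 12
prefactor² = (2J+1)·Δ·N² = 2
  k=2: +1/(2!·0!·1!·0!·0!·0!) = 1/2
Σ = 1/2  ⇒  CG² = 2·1/2² = 1/2
CG = +√(1/2) = +0.707107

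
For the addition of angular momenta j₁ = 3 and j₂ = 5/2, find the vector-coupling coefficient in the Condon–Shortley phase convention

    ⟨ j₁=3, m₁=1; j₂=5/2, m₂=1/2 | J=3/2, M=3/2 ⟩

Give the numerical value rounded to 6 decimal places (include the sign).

+0.507093

√[4·4!2!1!/8! · 4!2!3!2!3!0!] = √(576/35)
  +(−1)^2/∏(2,2,0,1,2,0)! = 1/8  (running 1/8)
⟨..|..⟩ = √(576/35)·(1/8) = +0.507093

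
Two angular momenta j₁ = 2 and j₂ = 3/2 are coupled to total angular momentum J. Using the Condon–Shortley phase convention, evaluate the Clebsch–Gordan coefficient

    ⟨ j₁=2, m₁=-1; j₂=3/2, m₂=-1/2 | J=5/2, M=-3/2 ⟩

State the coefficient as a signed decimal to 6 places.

−√(1/35) ≈ -0.169031

√[6·1!3!2!/7! · 1!3!1!2!1!4!] = √(144/35)
  +(−1)^0/∏(0,1,3,1,0,1)! = 1/6  (running 1/6)
  +(−1)^1/∏(1,0,2,0,1,2)! = -1/4  (running -1/12)
⟨..|..⟩ = √(144/35)·(-1/12) = -0.169031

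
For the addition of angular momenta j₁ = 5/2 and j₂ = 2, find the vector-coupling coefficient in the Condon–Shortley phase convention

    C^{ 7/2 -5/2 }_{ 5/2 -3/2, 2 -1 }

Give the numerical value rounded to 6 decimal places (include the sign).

-0.125988  (= −√(1/63))

triangle: 1!×4!×3!/9! = 144/362880
(j±m)!: 1!×4!×1!×3!×1!×6! = 103680
prefactor² = (2J+1)×Δ×N² = 2304/7
  k=0: +1/(0!×1!×4!×1!×0!×2!) = 1/48
  k=1: −1/(1!×0!×3!×0!×1!×3!) = -1/36
Σ = -1/144  ⇒  CG² = 2304/7×(-1/144)² = 1/63
CG = −√(1/63) = -0.125988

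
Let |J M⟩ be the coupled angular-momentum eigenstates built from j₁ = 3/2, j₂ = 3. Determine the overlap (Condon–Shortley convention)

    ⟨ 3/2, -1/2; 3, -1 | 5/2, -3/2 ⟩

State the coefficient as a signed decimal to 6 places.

j₁+j₂−J=2  J+j₁−j₂=1  J−j₁+j₂=4  j₁+j₂+J+1=8
(j₁±m₁, j₂±m₂, J±M) = (1,2,2,4,1,4)
P² = 576/35
sum k=1..2:
  [1] −1/6 = -1/6
  [2] +1/48 = 1/48
S = -7/48
C² = P²·S² = 7/20 ; C = -0.591608

−√(7/20) = -0.591608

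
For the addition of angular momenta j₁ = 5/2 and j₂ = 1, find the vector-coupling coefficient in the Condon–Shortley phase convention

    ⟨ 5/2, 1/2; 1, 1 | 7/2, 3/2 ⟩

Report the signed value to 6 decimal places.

+√(10/21) = +0.690066

√[8·0!5!2!/8! · 3!2!2!0!5!2!] = √(1920/7)
  +(−1)^0/∏(0,0,2,2,3,0)! = 1/24  (running 1/24)
⟨..|..⟩ = √(1920/7)·(1/24) = +0.690066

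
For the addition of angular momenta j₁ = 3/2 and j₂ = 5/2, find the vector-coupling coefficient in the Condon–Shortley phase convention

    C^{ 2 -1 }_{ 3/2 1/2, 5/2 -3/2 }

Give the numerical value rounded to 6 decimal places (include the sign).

+√(1/42) ≈ +0.154303

j₁+j₂−J=2  J+j₁−j₂=1  J−j₁+j₂=3  j₁+j₂+J+1=7
(j₁±m₁, j₂±m₂, J±M) = (2,1,1,4,1,3)
P² = 24/7
sum k=0..1:
  [0] +1/4 = 1/4
  [1] −1/6 = -1/6
S = 1/12
C² = P²·S² = 1/42 ; C = +0.154303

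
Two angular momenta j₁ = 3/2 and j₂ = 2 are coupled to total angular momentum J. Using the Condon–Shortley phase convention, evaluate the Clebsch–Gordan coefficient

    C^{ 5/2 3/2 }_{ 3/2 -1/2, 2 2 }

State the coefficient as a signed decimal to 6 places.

√[6·1!2!3!/7! · 1!2!4!0!4!1!] = √(576/35)
  +(−1)^1/∏(1,0,1,3,1,0)! = -1/6  (running -1/6)
⟨..|..⟩ = √(576/35)·(-1/6) = -0.676123

-0.676123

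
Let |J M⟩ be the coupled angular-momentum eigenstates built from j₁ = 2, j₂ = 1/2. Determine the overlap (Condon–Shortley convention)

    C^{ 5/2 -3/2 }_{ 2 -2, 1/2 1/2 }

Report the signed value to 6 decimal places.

+0.447214  (= +√(1/5))

j₁+j₂−J=0  J+j₁−j₂=4  J−j₁+j₂=1  j₁+j₂+J+1=6
(j₁±m₁, j₂±m₂, J±M) = (0,4,1,0,1,4)
P² = 576/5
sum k=0..0:
  [0] +1/24 = 1/24
S = 1/24
C² = P²·S² = 1/5 ; C = +0.447214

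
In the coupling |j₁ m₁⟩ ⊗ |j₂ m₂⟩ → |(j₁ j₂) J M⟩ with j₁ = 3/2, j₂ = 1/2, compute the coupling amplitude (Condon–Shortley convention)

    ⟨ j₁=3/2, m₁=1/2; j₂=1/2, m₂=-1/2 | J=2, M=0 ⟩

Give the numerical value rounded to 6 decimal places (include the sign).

triangle: 0!×3!×1!/5! = 6/120
(j±m)!: 2!×1!×0!×1!×2!×2! = 8
prefactor² = (2J+1)×Δ×N² = 2
  k=0: +1/(0!×0!×1!×0!×2!×1!) = 1/2
Σ = 1/2  ⇒  CG² = 2×1/2² = 1/2
CG = +√(1/2) = +0.707107

+0.707107  (= +√(1/2))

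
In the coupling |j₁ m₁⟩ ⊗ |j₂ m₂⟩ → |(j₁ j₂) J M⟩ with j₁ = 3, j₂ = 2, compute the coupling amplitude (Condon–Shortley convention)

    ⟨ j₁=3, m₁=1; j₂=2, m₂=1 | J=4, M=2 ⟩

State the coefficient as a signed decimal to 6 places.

√[9·1!5!3!/10! · 4!2!3!1!6!2!] = √(5184/7)
  +(−1)^0/∏(0,1,2,3,3,0)! = 1/72  (running 1/72)
  +(−1)^1/∏(1,0,1,2,4,1)! = -1/48  (running -1/144)
⟨..|..⟩ = √(5184/7)·(-1/144) = -0.188982

-0.188982  (= −√(1/28))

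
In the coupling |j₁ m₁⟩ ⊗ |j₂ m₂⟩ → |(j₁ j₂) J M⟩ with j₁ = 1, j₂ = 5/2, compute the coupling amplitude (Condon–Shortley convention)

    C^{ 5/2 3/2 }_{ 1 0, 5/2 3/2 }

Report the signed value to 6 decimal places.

−√(9/35) ≈ -0.507093

triangle: 1!·1!·4!/7! = 24/5040
(j±m)!: 1!·1!·4!·1!·4!·1! = 576
prefactor² = (2J+1)·Δ·N² = 576/35
  k=0: +1/(0!·1!·1!·4!·0!·0!) = 1/24
  k=1: −1/(1!·0!·0!·3!·1!·1!) = -1/6
Σ = -1/8  ⇒  CG² = 576/35·(-1/8)² = 9/35
CG = −√(9/35) = -0.507093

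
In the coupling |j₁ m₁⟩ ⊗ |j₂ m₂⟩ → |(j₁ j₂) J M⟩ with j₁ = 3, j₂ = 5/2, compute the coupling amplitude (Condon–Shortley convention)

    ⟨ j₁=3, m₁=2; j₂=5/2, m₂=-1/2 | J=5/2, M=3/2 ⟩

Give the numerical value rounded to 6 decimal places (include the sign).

√[6·3!3!2!/9! · 5!1!2!3!4!1!] = √(288/7)
  +(−1)^0/∏(0,3,1,2,2,0)! = 1/24  (running 1/24)
  +(−1)^1/∏(1,2,0,1,3,1)! = -1/12  (running -1/24)
⟨..|..⟩ = √(288/7)·(-1/24) = -0.267261

-0.267261  (= −√(1/14))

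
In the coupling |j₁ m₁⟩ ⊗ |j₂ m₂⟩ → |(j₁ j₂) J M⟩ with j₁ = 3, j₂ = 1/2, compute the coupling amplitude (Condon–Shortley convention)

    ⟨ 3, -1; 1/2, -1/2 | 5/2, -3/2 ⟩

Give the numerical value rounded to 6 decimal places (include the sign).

+√(2/7) = +0.534522

√[6·1!5!0!/7! · 2!4!0!1!1!4!] = √(1152/7)
  +(−1)^0/∏(0,1,4,0,1,0)! = 1/24  (running 1/24)
⟨..|..⟩ = √(1152/7)·(1/24) = +0.534522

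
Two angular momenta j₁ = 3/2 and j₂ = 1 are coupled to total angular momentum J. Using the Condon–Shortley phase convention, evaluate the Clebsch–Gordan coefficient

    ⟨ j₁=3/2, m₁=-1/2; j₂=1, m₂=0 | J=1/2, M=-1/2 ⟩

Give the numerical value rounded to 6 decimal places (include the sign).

-0.577350

√[2·2!1!0!/4! · 1!2!1!1!0!1!] = √(1/3)
  +(−1)^1/∏(1,1,1,0,0,0)! = -1  (running -1)
⟨..|..⟩ = √(1/3)·(-1) = -0.577350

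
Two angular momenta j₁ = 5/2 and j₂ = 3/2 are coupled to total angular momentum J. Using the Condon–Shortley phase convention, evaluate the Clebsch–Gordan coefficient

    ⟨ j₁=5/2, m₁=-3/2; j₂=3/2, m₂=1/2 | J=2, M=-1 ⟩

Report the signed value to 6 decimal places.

+0.154303  (= +√(1/42))

triangle: 2!×3!×1!/7! = 12/5040
(j±m)!: 1!×4!×2!×1!×1!×3! = 288
prefactor² = (2J+1)×Δ×N² = 24/7
  k=1: −1/(1!×1!×3!×1!×0!×0!) = -1/6
  k=2: +1/(2!×0!×2!×0!×1!×1!) = 1/4
Σ = 1/12  ⇒  CG² = 24/7×1/12² = 1/42
CG = +√(1/42) = +0.154303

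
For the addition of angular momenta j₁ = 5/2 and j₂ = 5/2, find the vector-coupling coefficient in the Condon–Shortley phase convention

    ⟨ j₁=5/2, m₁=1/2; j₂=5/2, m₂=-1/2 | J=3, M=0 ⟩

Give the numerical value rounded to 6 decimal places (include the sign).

−√(4/45) = -0.298142

j₁+j₂−J=2  J+j₁−j₂=3  J−j₁+j₂=3  j₁+j₂+J+1=9
(j₁±m₁, j₂±m₂, J±M) = (3,2,2,3,3,3)
P² = 36/5
sum k=0..2:
  [0] +1/8 = 1/8
  [1] −1/4 = -1/4
  [2] +1/72 = 1/72
S = -1/9
C² = P²·S² = 4/45 ; C = -0.298142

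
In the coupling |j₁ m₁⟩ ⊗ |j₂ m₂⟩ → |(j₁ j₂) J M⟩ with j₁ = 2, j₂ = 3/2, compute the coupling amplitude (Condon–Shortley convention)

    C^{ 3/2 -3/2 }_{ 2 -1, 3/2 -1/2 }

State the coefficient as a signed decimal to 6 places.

-0.632456

triangle: 2!×2!×1!/6! = 4/720
(j±m)!: 1!×3!×1!×2!×0!×3! = 72
prefactor² = (2J+1)×Δ×N² = 8/5
  k=1: −1/(1!×1!×2!×0!×0!×1!) = -1/2
Σ = -1/2  ⇒  CG² = 8/5×(-1/2)² = 2/5
CG = −√(2/5) = -0.632456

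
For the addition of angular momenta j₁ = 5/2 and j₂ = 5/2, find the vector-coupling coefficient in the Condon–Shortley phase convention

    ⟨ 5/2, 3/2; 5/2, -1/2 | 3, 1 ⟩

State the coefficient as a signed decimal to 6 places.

j₁+j₂−J=2  J+j₁−j₂=3  J−j₁+j₂=3  j₁+j₂+J+1=9
(j₁±m₁, j₂±m₂, J±M) = (4,1,2,3,4,2)
P² = 96/5
sum k=0..1:
  [0] +1/8 = 1/8
  [1] −1/12 = -1/12
S = 1/24
C² = P²·S² = 1/30 ; C = +0.182574

+√(1/30) = +0.182574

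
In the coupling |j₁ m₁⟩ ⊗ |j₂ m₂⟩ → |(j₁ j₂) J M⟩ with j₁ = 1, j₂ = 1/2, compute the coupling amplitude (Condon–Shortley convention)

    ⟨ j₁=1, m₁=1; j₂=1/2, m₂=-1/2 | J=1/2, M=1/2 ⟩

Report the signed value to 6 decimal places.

+√(2/3) = +0.816497

triangle: 1!×1!×0!/3! = 1/6
(j±m)!: 2!×0!×0!×1!×1!×0! = 2
prefactor² = (2J+1)×Δ×N² = 2/3
  k=0: +1/(0!×1!×0!×0!×1!×0!) = 1
Σ = 1  ⇒  CG² = 2/3×1² = 2/3
CG = +√(2/3) = +0.816497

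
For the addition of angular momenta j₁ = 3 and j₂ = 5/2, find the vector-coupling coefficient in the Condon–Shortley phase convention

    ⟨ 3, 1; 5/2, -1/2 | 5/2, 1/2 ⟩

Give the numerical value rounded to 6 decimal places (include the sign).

triangle: 3!·3!·2!/9! = 72/362880
(j±m)!: 4!·2!·2!·3!·3!·2! = 6912
prefactor² = (2J+1)·Δ·N² = 288/35
  k=0: +1/(0!·3!·2!·2!·1!·0!) = 1/24
  k=1: −1/(1!·2!·1!·1!·2!·1!) = -1/4
  k=2: +1/(2!·1!·0!·0!·3!·2!) = 1/24
Σ = -1/6  ⇒  CG² = 288/35·(-1/6)² = 8/35
CG = −√(8/35) = -0.478091

−√(8/35) ≈ -0.478091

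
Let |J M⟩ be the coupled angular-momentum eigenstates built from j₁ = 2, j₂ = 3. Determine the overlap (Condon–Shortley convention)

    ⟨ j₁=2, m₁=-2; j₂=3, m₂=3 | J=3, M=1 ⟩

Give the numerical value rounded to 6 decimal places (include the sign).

triangle: 2!×2!×4!/9! = 96/362880
(j±m)!: 0!×4!×6!×0!×4!×2! = 829440
prefactor² = (2J+1)×Δ×N² = 1536
  k=2: +1/(2!×0!×2!×4!×0!×0!) = 1/96
Σ = 1/96  ⇒  CG² = 1536×1/96² = 1/6
CG = +√(1/6) = +0.408248

+√(1/6) = +0.408248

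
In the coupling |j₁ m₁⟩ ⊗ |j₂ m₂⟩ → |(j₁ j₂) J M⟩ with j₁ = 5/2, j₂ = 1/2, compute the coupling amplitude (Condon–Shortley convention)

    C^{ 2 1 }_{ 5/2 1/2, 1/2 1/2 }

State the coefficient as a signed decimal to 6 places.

−√(1/3) ≈ -0.577350

j₁+j₂−J=1  J+j₁−j₂=4  J−j₁+j₂=0  j₁+j₂+J+1=6
(j₁±m₁, j₂±m₂, J±M) = (3,2,1,0,3,1)
P² = 12
sum k=1..1:
  [1] −1/6 = -1/6
S = -1/6
C² = P²·S² = 1/3 ; C = -0.577350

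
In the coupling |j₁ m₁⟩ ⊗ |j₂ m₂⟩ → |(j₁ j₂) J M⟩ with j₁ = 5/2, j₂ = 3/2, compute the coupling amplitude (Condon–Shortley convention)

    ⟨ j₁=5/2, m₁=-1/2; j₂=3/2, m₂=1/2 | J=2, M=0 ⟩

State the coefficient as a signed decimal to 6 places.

-0.267261

√[5·2!3!1!/7! · 2!3!2!1!2!2!] = √(8/7)
  +(−1)^1/∏(1,1,2,1,1,0)! = -1/2  (running -1/2)
  +(−1)^2/∏(2,0,1,0,2,1)! = 1/4  (running -1/4)
⟨..|..⟩ = √(8/7)·(-1/4) = -0.267261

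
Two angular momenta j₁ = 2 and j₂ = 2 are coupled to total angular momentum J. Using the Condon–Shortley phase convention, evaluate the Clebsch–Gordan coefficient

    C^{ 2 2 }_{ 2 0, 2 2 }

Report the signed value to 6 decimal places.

j₁+j₂−J=2  J+j₁−j₂=2  J−j₁+j₂=2  j₁+j₂+J+1=7
(j₁±m₁, j₂±m₂, J±M) = (2,2,4,0,4,0)
P² = 128/7
sum k=2..2:
  [2] +1/8 = 1/8
S = 1/8
C² = P²·S² = 2/7 ; C = +0.534522

+√(2/7) ≈ +0.534522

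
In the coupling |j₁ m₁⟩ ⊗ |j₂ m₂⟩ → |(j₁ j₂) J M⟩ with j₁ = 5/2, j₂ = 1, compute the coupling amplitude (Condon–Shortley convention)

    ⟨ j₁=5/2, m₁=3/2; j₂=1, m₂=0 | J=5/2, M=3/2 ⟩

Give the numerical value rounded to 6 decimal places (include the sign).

+√(9/35) = +0.507093

√[6·1!4!1!/7! · 4!1!1!1!4!1!] = √(576/35)
  +(−1)^0/∏(0,1,1,1,3,0)! = 1/6  (running 1/6)
  +(−1)^1/∏(1,0,0,0,4,1)! = -1/24  (running 1/8)
⟨..|..⟩ = √(576/35)·(1/8) = +0.507093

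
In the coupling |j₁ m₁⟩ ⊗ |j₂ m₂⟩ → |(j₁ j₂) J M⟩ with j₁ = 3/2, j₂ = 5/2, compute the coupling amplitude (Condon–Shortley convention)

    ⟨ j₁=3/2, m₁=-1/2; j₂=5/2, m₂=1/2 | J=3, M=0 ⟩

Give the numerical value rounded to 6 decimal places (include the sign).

-0.447214  (= −√(1/5))

√[7·1!2!4!/8! · 1!2!3!2!3!3!] = √(36/5)
  +(−1)^0/∏(0,1,2,3,0,1)! = 1/12  (running 1/12)
  +(−1)^1/∏(1,0,1,2,1,2)! = -1/4  (running -1/6)
⟨..|..⟩ = √(36/5)·(-1/6) = -0.447214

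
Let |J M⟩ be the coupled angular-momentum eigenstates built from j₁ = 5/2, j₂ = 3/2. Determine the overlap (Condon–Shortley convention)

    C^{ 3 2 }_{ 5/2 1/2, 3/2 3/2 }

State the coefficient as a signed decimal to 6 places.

-0.707107  (= −√(1/2))

triangle: 1!×4!×2!/8! = 48/40320
(j±m)!: 3!×2!×3!×0!×5!×1! = 8640
prefactor² = (2J+1)×Δ×N² = 72
  k=1: −1/(1!×0!×1!×2!×3!×0!) = -1/12
Σ = -1/12  ⇒  CG² = 72×(-1/12)² = 1/2
CG = −√(1/2) = -0.707107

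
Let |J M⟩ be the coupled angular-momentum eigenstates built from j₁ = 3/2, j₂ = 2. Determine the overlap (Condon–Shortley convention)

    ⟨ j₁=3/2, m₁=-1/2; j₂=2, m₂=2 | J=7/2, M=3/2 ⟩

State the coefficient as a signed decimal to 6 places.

√[8·0!3!4!/8! · 1!2!4!0!5!2!] = √(2304/7)
  +(−1)^0/∏(0,0,2,4,1,0)! = 1/48  (running 1/48)
⟨..|..⟩ = √(2304/7)·(1/48) = +0.377964

+0.377964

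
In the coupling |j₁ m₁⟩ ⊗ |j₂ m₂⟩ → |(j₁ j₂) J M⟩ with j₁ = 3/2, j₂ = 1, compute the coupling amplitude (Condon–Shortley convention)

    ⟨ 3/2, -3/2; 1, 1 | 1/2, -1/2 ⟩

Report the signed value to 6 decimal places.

+0.707107

√[2·2!1!0!/4! · 0!3!2!0!0!1!] = √(2)
  +(−1)^2/∏(2,0,1,0,0,0)! = 1/2  (running 1/2)
⟨..|..⟩ = √(2)·(1/2) = +0.707107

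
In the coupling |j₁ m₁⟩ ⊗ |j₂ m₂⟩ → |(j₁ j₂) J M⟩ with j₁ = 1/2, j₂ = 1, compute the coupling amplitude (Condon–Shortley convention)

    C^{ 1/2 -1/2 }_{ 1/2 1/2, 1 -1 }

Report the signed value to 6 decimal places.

√[2·1!0!1!/3! · 1!0!0!2!0!1!] = √(2/3)
  +(−1)^0/∏(0,1,0,0,0,1)! = 1  (running 1)
⟨..|..⟩ = √(2/3)·(1) = +0.816497

+√(2/3) = +0.816497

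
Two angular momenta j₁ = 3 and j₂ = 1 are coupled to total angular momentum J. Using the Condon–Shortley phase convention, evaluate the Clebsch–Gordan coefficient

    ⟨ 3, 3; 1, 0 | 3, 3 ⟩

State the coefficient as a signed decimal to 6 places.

triangle: 1!×5!×1!/8! = 120/40320
(j±m)!: 6!×0!×1!×1!×6!×0! = 518400
prefactor² = (2J+1)×Δ×N² = 10800
  k=0: +1/(0!×1!×0!×1!×5!×0!) = 1/120
Σ = 1/120  ⇒  CG² = 10800×1/120² = 3/4
CG = +√(3/4) = +0.866025

+0.866025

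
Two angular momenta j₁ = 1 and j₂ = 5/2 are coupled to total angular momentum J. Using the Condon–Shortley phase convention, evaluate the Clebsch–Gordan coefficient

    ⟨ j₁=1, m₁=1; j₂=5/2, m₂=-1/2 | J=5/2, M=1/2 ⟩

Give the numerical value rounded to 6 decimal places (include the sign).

+√(18/35) = +0.717137

triangle: 1!×1!×4!/7! = 24/5040
(j±m)!: 2!×0!×2!×3!×3!×2! = 288
prefactor² = (2J+1)×Δ×N² = 288/35
  k=0: +1/(0!×1!×0!×2!×1!×2!) = 1/4
Σ = 1/4  ⇒  CG² = 288/35×1/4² = 18/35
CG = +√(18/35) = +0.717137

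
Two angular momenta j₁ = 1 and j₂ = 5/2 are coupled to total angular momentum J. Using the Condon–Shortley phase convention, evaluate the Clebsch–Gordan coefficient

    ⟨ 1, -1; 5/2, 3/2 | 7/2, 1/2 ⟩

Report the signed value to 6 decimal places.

j₁+j₂−J=0  J+j₁−j₂=2  J−j₁+j₂=5  j₁+j₂+J+1=8
(j₁±m₁, j₂±m₂, J±M) = (0,2,4,1,4,3)
P² = 2304/7
sum k=0..0:
  [0] +1/48 = 1/48
S = 1/48
C² = P²·S² = 1/7 ; C = +0.377964

+0.377964  (= +√(1/7))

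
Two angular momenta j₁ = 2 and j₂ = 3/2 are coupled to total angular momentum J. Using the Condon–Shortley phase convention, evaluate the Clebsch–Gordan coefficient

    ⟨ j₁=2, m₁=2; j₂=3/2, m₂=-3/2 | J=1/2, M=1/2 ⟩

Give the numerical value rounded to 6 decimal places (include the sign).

√[2·3!1!0!/5! · 4!0!0!3!1!0!] = √(72/5)
  +(−1)^0/∏(0,3,0,0,1,0)! = 1/6  (running 1/6)
⟨..|..⟩ = √(72/5)·(1/6) = +0.632456

+0.632456  (= +√(2/5))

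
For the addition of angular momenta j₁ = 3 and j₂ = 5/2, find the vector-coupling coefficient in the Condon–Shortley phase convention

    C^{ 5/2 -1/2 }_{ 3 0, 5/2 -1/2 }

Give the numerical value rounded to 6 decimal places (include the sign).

triangle: 3!×3!×2!/9! = 72/362880
(j±m)!: 3!×3!×2!×3!×2!×3! = 5184
prefactor² = (2J+1)×Δ×N² = 216/35
  k=0: +1/(0!×3!×3!×2!×0!×0!) = 1/72
  k=1: −1/(1!×2!×2!×1!×1!×1!) = -1/4
  k=2: +1/(2!×1!×1!×0!×2!×2!) = 1/8
Σ = -1/9  ⇒  CG² = 216/35×(-1/9)² = 8/105
CG = −√(8/105) = -0.276026

-0.276026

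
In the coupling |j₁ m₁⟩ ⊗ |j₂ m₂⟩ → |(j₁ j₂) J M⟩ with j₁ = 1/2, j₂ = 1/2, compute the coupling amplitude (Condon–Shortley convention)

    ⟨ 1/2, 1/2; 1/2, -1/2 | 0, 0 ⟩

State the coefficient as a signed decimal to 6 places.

j₁+j₂−J=1  J+j₁−j₂=0  J−j₁+j₂=0  j₁+j₂+J+1=2
(j₁±m₁, j₂±m₂, J±M) = (1,0,0,1,0,0)
P² = 1/2
sum k=0..0:
  [0] +1/1 = 1
S = 1
C² = P²·S² = 1/2 ; C = +0.707107

+0.707107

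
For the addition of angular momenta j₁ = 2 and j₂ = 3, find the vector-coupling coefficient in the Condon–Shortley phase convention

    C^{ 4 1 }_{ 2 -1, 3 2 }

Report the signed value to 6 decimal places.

-0.591608  (= −√(7/20))

j₁+j₂−J=1  J+j₁−j₂=3  J−j₁+j₂=5  j₁+j₂+J+1=10
(j₁±m₁, j₂±m₂, J±M) = (1,3,5,1,5,3)
P² = 6480/7
sum k=0..1:
  [0] +1/720 = 1/720
  [1] −1/48 = -1/48
S = -7/360
C² = P²·S² = 7/20 ; C = -0.591608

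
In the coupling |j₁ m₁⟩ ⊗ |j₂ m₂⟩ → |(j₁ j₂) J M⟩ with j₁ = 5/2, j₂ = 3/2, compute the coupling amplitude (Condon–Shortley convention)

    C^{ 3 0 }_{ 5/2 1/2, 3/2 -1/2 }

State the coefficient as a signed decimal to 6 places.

+√(1/5) = +0.447214

j₁+j₂−J=1  J+j₁−j₂=4  J−j₁+j₂=2  j₁+j₂+J+1=8
(j₁±m₁, j₂±m₂, J±M) = (3,2,1,2,3,3)
P² = 36/5
sum k=0..1:
  [0] +1/4 = 1/4
  [1] −1/12 = -1/12
S = 1/6
C² = P²·S² = 1/5 ; C = +0.447214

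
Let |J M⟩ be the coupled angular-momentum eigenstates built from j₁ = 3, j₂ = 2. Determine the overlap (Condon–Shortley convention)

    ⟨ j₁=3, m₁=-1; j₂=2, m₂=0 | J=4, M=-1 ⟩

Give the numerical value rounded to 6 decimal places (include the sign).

−√(3/28) ≈ -0.327327

j₁+j₂−J=1  J+j₁−j₂=5  J−j₁+j₂=3  j₁+j₂+J+1=10
(j₁±m₁, j₂±m₂, J±M) = (2,4,2,2,3,5)
P² = 1728/7
sum k=0..1:
  [0] +1/48 = 1/48
  [1] −1/24 = -1/24
S = -1/48
C² = P²·S² = 3/28 ; C = -0.327327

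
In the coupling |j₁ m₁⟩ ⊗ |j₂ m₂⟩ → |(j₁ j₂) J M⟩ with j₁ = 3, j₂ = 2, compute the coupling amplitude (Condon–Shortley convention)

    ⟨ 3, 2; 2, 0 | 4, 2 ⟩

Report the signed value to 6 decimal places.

+0.585540  (= +√(12/35))

j₁+j₂−J=1  J+j₁−j₂=5  J−j₁+j₂=3  j₁+j₂+J+1=10
(j₁±m₁, j₂±m₂, J±M) = (5,1,2,2,6,2)
P² = 8640/7
sum k=0..1:
  [0] +1/48 = 1/48
  [1] −1/240 = -1/240
S = 1/60
C² = P²·S² = 12/35 ; C = +0.585540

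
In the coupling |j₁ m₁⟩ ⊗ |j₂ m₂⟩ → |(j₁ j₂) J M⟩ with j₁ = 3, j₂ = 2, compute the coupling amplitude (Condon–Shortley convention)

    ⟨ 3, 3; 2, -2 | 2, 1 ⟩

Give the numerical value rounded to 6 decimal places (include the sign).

j₁+j₂−J=3  J+j₁−j₂=3  J−j₁+j₂=1  j₁+j₂+J+1=8
(j₁±m₁, j₂±m₂, J±M) = (6,0,0,4,3,1)
P² = 3240/7
sum k=0..0:
  [0] +1/36 = 1/36
S = 1/36
C² = P²·S² = 5/14 ; C = +0.597614

+√(5/14) ≈ +0.597614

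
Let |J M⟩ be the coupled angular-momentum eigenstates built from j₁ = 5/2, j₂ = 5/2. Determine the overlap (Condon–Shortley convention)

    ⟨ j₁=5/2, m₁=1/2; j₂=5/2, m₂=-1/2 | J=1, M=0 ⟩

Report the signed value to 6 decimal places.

+√(1/70) ≈ +0.119523

√[3·4!1!1!/7! · 3!2!2!3!1!1!] = √(72/35)
  +(−1)^1/∏(1,3,1,1,0,0)! = -1/6  (running -1/6)
  +(−1)^2/∏(2,2,0,0,1,1)! = 1/4  (running 1/12)
⟨..|..⟩ = √(72/35)·(1/12) = +0.119523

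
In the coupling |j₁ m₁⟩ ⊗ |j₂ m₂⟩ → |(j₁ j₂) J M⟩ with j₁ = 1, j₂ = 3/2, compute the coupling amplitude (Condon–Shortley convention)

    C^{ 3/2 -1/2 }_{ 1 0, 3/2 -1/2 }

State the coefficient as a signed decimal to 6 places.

+√(1/15) = +0.258199

√[4·1!1!2!/5! · 1!1!1!2!1!2!] = √(4/15)
  +(−1)^0/∏(0,1,1,1,0,1)! = 1  (running 1)
  +(−1)^1/∏(1,0,0,0,1,2)! = -1/2  (running 1/2)
⟨..|..⟩ = √(4/15)·(1/2) = +0.258199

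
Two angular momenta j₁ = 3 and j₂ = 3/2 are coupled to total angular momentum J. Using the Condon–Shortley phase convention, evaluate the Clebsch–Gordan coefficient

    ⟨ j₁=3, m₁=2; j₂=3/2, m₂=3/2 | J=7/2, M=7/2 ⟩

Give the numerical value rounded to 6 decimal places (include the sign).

triangle: 1!×5!×2!/9! = 240/362880
(j±m)!: 5!×1!×3!×0!×7!×0! = 3628800
prefactor² = (2J+1)×Δ×N² = 19200
  k=1: −1/(1!×0!×0!×2!×5!×0!) = -1/240
Σ = -1/240  ⇒  CG² = 19200×(-1/240)² = 1/3
CG = −√(1/3) = -0.577350

−√(1/3) = -0.577350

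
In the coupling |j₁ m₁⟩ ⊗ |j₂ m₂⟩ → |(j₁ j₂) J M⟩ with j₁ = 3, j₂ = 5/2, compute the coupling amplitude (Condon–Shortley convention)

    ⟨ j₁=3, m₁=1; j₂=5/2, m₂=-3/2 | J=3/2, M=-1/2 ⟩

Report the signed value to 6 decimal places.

j₁+j₂−J=4  J+j₁−j₂=2  J−j₁+j₂=1  j₁+j₂+J+1=8
(j₁±m₁, j₂±m₂, J±M) = (4,2,1,4,1,2)
P² = 384/35
sum k=0..1:
  [0] +1/48 = 1/48
  [1] −1/6 = -1/6
S = -7/48
C² = P²·S² = 7/30 ; C = -0.483046

-0.483046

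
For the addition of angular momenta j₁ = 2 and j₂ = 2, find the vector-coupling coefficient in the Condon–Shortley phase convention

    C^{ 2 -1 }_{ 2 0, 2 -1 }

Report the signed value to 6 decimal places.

−√(1/14) = -0.267261

√[5·2!2!2!/7! · 2!2!1!3!1!3!] = √(8/7)
  +(−1)^0/∏(0,2,2,1,0,1)! = 1/4  (running 1/4)
  +(−1)^1/∏(1,1,1,0,1,2)! = -1/2  (running -1/4)
⟨..|..⟩ = √(8/7)·(-1/4) = -0.267261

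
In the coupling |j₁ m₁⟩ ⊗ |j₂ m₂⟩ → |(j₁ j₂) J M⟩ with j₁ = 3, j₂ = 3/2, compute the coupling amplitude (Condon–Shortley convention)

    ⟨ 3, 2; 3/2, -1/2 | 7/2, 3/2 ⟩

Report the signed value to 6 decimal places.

triangle: 1!*5!*2!/9! = 240/362880
(j±m)!: 5!*1!*1!*2!*5!*2! = 57600
prefactor² = (2J+1)*Δ*N² = 6400/21
  k=0: +1/(0!*1!*1!*1!*4!*1!) = 1/24
  k=1: −1/(1!*0!*0!*0!*5!*2!) = -1/240
Σ = 3/80  ⇒  CG² = 6400/21*3/80² = 3/7
CG = +√(3/7) = +0.654654

+√(3/7) ≈ +0.654654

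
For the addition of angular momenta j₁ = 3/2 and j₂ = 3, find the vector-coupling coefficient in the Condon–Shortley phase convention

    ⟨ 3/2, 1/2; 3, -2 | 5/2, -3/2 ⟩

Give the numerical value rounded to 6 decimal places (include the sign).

j₁+j₂−J=2  J+j₁−j₂=1  J−j₁+j₂=4  j₁+j₂+J+1=8
(j₁±m₁, j₂±m₂, J±M) = (2,1,1,5,1,4)
P² = 288/7
sum k=0..1:
  [0] +1/12 = 1/12
  [1] −1/24 = -1/24
S = 1/24
C² = P²·S² = 1/14 ; C = +0.267261

+√(1/14) = +0.267261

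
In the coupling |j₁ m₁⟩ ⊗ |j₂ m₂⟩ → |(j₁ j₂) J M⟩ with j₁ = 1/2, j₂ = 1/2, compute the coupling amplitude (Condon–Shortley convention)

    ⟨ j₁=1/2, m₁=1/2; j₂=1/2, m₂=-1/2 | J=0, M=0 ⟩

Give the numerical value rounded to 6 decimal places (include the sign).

+0.707107  (= +√(1/2))

j₁+j₂−J=1  J+j₁−j₂=0  J−j₁+j₂=0  j₁+j₂+J+1=2
(j₁±m₁, j₂±m₂, J±M) = (1,0,0,1,0,0)
P² = 1/2
sum k=0..0:
  [0] +1/1 = 1
S = 1
C² = P²·S² = 1/2 ; C = +0.707107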